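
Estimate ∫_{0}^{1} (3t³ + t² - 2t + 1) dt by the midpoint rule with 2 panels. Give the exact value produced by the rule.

h = (1 − 0)/2 = 0.5.
Midpoints m₁,…,m₂ = 0.25, 0.75.
f(m₁)=0.609375, f(m₂)=1.328125.
h·[f(m₁) + f(m₂)] = 0.5·(1.9375) = 0.96875.

0.96875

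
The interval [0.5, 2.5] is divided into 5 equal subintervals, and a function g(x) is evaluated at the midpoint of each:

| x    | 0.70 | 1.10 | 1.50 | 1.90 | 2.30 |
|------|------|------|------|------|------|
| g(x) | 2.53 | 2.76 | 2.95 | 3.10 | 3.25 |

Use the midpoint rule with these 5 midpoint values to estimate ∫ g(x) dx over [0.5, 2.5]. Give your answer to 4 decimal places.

5.8360

h = 0.4, n = 5.
h·[y(m₁) + y(m₂) + y(m₃) + y(m₄) + y(m₅)] = 0.4·(14.59) = 5.8360.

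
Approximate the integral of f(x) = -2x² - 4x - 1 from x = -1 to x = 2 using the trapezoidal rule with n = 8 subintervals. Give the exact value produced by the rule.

-15.140625

h = (2 − (-1))/8 = 0.375.
Nodes x₀,…,x₈ = -1, -0.625, -0.25, 0.125, 0.5, 0.875, 1.25, 1.625, 2.
f(x) = -2x² - 4x - 1: f₀=1, f₁=0.71875, f₂=-0.125, f₃=-1.53125, f₄=-3.5, f₅=-6.03125, f₆=-9.125, f₇=-12.78125, f₈=-17.
(h/2)·[f₀ + 2f₁ + 2f₂ + 2f₃ + 2f₄ + 2f₅ + 2f₆ + 2f₇ + f₈] = 0.1875·(-80.75) = -15.140625.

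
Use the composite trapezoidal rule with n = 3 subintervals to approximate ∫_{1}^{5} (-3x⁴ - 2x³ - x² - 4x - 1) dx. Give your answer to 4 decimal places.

h = (5 − 1)/3 = 1.333333.
Nodes x₀,…,x₃ = 1, 2.333333, 3.666667, 5.
f(x) = -3x⁴ - 2x³ - x² - 4x - 1: f₀=-11, f₁=-130.111111, f₂=-669.962963, f₃=-2171.
(h/2)·[f₀ + 2f₁ + 2f₂ + f₃] = 0.666667·(-3782.148148) = -2521.4321.

-2521.4321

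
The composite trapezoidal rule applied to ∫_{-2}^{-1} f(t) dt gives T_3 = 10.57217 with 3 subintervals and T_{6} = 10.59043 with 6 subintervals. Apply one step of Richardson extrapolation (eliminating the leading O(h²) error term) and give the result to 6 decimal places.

10.596517

R = (4·T_{6} − T_3) / 3 = (4·10.59043 − 10.57217)/3 = (31.78955)/3 = 10.596517.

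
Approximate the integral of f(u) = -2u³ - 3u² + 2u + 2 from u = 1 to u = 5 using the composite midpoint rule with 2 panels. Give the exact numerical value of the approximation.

h = (5 − 1)/2 = 2.
Midpoints m₁,…,m₂ = 2, 4.
f(m₁)=-22, f(m₂)=-166.
h·[f(m₁) + f(m₂)] = 2·(-188) = -376.

-376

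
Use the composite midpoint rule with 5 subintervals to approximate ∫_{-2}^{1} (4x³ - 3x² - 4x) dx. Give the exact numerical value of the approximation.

h = (1 − (-2))/5 = 0.6.
Midpoints m₁,…,m₅ = -1.7, -1.1, -0.5, 0.1, 0.7.
f(m₁)=-21.522, f(m₂)=-4.554, f(m₃)=0.75, f(m₄)=-0.426, f(m₅)=-2.898.
h·[f(m₁) + f(m₂) + f(m₃) + f(m₄) + f(m₅)] = 0.6·(-28.65) = -17.19.

-17.19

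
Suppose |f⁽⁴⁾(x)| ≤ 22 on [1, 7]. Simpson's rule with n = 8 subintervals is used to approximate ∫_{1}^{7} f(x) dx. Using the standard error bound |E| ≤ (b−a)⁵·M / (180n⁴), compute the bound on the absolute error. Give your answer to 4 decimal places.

0.2320

|E| ≤ (6)⁵·22 / (180·8⁴) = 171072/737280 = 0.2320.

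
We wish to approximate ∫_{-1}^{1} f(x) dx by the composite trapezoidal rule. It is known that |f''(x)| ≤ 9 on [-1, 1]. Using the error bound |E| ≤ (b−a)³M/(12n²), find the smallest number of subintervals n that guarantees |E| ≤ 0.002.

55

Need 72/(12n²) ≤ 0.002.
n² ≥ 72/(12·0.002) = 3000 ⇒ n ≥ 54.7723, so the smallest n is 55.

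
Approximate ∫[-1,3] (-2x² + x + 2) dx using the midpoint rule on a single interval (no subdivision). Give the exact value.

M = (b−a)·f(1) = 4·(1) = 4.

4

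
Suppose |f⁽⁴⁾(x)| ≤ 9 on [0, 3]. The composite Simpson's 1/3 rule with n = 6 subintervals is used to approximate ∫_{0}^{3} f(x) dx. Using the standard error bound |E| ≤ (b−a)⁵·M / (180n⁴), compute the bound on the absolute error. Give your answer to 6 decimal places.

0.009375

|E| ≤ (3)⁵·9 / (180·6⁴) = 2187/233280 = 0.009375.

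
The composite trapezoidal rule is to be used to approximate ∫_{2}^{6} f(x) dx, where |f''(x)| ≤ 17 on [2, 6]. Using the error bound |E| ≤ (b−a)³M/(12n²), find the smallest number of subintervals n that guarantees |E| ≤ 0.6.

13

Need 1088/(12n²) ≤ 0.6.
n² ≥ 1088/(12·0.6) = 151.111 ⇒ n ≥ 12.2927, so the smallest n is 13.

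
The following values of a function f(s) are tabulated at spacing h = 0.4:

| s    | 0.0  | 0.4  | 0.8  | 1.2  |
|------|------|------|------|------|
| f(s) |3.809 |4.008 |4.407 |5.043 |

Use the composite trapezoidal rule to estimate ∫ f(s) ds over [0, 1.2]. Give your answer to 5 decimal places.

h = 0.4, n = 3.
(h/2)·[y₀ + 2y₁ + 2y₂ + y₃] = 0.2·(25.682) = 5.13640.

5.13640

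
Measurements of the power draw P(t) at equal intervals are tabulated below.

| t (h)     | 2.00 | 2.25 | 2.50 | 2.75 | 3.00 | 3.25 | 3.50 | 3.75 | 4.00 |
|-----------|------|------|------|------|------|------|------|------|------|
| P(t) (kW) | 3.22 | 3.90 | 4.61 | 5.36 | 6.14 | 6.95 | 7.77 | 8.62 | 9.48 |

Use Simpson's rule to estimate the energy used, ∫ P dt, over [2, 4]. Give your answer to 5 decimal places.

h = 0.25, n = 8.
(h/3)·[y₀ + 4y₁ + 2y₂ + 4y₃ + 2y₄ + 4y₅ + 2y₆ + 4y₇ + y₈] = 0.083333·(149.06) = 12.42167.

12.42167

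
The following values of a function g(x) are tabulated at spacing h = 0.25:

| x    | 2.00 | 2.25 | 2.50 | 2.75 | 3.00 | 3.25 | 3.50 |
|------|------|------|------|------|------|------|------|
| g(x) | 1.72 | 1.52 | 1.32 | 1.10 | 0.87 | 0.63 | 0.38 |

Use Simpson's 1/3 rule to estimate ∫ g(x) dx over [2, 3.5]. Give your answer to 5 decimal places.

1.62333

h = 0.25, n = 6.
(h/3)·[y₀ + 4y₁ + 2y₂ + 4y₃ + 2y₄ + 4y₅ + y₆] = 0.083333·(19.48) = 1.62333.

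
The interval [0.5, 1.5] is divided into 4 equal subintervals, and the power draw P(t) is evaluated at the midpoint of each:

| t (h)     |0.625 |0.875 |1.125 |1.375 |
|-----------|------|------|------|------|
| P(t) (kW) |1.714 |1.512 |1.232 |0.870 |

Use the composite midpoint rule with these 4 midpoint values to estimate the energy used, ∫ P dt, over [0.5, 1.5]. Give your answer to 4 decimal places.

h = 0.25, n = 4.
h·[y(m₁) + y(m₂) + y(m₃) + y(m₄)] = 0.25·(5.328) = 1.3320.

1.3320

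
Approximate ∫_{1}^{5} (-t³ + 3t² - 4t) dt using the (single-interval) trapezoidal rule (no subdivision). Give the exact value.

-144

T = (b−a)/2 · [f(1) + f(5)] = 2·[(-2) + (-70)] = -144.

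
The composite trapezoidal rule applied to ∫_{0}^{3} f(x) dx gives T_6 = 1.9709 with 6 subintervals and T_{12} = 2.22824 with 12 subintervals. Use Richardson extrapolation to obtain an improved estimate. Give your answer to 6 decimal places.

2.314020

R = (4·T_{12} − T_6) / 3 = (4·2.22824 − 1.9709)/3 = (6.94206)/3 = 2.314020.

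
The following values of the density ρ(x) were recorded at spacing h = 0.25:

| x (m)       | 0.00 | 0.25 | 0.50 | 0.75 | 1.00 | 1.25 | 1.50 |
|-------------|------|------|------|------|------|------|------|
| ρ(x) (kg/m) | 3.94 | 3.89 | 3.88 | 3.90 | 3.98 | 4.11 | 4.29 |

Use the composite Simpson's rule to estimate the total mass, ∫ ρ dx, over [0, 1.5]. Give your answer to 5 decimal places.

h = 0.25, n = 6.
(h/3)·[y₀ + 4y₁ + 2y₂ + 4y₃ + 2y₄ + 4y₅ + y₆] = 0.083333·(71.55) = 5.96250.

5.96250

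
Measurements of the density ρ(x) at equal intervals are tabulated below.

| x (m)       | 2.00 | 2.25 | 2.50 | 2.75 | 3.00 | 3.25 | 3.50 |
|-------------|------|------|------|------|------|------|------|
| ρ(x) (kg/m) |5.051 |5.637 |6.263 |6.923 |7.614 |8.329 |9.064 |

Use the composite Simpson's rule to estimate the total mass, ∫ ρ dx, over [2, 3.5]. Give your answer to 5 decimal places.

10.45208

h = 0.25, n = 6.
(h/3)·[y₀ + 4y₁ + 2y₂ + 4y₃ + 2y₄ + 4y₅ + y₆] = 0.083333·(125.425) = 10.45208.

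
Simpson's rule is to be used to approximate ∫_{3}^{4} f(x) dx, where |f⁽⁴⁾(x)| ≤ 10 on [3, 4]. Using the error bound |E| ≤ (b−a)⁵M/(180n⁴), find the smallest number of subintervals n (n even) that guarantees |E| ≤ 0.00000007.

30

Need 10/(180n⁴) ≤ 0.00000007.
n⁴ ≥ 10/(180·0.00000007) = 793651 ⇒ n ≥ 29.8475, so the smallest even n is 30. (n must be even for Simpson's rule.)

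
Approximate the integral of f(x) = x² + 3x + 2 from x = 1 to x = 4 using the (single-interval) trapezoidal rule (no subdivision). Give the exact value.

T = (b−a)/2 · [f(1) + f(4)] = 1.5·[6 + 30] = 54.

54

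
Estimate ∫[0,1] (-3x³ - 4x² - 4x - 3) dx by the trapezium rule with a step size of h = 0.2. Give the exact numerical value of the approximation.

h = (1 − 0)/5 = 0.2.
Nodes x₀,…,x₅ = 0, 0.2, 0.4, 0.6, 0.8, 1.
f(x) = -3x³ - 4x² - 4x - 3: f₀=-3, f₁=-3.984, f₂=-5.432, f₃=-7.488, f₄=-10.296, f₅=-14.
(h/2)·[f₀ + 2f₁ + 2f₂ + 2f₃ + 2f₄ + f₅] = 0.1·(-71.4) = -7.14.

-7.14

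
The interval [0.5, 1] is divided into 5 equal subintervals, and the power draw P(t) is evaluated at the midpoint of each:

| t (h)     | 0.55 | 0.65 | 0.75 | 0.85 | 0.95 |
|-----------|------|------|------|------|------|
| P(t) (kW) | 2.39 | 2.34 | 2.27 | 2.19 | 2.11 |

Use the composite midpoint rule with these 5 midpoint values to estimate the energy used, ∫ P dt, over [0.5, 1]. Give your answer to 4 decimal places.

1.1300

h = 0.1, n = 5.
h·[y(m₁) + y(m₂) + y(m₃) + y(m₄) + y(m₅)] = 0.1·(11.30) = 1.1300.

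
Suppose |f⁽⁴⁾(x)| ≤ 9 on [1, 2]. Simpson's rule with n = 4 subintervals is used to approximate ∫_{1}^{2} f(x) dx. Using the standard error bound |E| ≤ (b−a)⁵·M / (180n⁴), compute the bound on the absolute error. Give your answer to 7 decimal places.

|E| ≤ (1)⁵·9 / (180·4⁴) = 9/46080 = 0.0001953.

0.0001953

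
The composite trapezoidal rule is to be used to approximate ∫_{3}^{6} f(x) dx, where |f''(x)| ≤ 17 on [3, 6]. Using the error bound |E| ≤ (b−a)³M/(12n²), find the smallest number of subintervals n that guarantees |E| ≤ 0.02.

Need 459/(12n²) ≤ 0.02.
n² ≥ 459/(12·0.02) = 1912.5 ⇒ n ≥ 43.7321, so the smallest n is 44.

44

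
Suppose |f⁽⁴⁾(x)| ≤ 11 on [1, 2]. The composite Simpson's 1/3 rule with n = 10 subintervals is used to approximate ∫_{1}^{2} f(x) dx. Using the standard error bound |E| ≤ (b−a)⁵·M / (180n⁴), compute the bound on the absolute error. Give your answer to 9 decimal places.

0.000006111

|E| ≤ (1)⁵·11 / (180·10⁴) = 11/1800000 = 0.000006111.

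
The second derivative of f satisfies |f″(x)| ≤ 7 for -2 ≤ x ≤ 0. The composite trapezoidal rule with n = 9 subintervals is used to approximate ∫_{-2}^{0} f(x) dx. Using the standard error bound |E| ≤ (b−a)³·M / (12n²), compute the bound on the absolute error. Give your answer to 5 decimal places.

0.05761

|E| ≤ (2)³·7 / (12·9²) = 56/972 = 0.05761.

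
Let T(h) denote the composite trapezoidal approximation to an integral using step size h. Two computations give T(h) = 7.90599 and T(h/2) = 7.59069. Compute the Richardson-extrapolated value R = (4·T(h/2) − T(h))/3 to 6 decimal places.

R = (4·T(h/2) − T(h)) / 3 = (4·7.59069 − 7.90599)/3 = (22.45677)/3 = 7.485590.

7.485590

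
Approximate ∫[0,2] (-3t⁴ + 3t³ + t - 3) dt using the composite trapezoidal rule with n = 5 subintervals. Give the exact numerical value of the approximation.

h = (2 − 0)/5 = 0.4.
Nodes t₀,…,t₅ = 0, 0.4, 0.8, 1.2, 1.6, 2.
f(t) = -3t⁴ + 3t³ + t - 3: f₀=-3, f₁=-2.4848, f₂=-1.8928, f₃=-2.8368, f₄=-8.7728, f₅=-25.
(h/2)·[f₀ + 2f₁ + 2f₂ + 2f₃ + 2f₄ + f₅] = 0.2·(-59.9744) = -11.99488.

-11.99488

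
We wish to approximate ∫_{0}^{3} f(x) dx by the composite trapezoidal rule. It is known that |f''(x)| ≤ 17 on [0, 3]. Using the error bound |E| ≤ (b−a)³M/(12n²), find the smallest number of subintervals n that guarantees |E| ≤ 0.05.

Need 459/(12n²) ≤ 0.05.
n² ≥ 459/(12·0.05) = 765 ⇒ n ≥ 27.6586, so the smallest n is 28.

28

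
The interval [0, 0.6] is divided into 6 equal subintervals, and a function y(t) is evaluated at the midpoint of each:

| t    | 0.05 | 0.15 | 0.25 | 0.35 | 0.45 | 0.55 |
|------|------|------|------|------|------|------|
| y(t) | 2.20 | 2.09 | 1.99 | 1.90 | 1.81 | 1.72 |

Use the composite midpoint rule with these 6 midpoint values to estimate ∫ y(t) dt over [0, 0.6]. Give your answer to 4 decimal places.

1.1710

h = 0.1, n = 6.
h·[y(m₁) + y(m₂) + y(m₃) + y(m₄) + y(m₅) + y(m₆)] = 0.1·(11.71) = 1.1710.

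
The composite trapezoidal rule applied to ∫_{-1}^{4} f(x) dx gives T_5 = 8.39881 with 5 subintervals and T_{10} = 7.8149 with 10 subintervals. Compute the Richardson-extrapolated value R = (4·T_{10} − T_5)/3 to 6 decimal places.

7.620263

R = (4·T_{10} − T_5) / 3 = (4·7.8149 − 8.39881)/3 = (22.86079)/3 = 7.620263.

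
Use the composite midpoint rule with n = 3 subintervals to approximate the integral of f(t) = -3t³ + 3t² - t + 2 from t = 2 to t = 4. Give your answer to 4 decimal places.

-124.2222

h = (4 − 2)/3 = 0.666667.
Midpoints m₁,…,m₃ = 2.333333, 3, 3.666667.
f(m₁)=-22.111111, f(m₂)=-55, f(m₃)=-109.222222.
h·[f(m₁) + f(m₂) + f(m₃)] = 0.666667·(-186.333333) = -124.2222.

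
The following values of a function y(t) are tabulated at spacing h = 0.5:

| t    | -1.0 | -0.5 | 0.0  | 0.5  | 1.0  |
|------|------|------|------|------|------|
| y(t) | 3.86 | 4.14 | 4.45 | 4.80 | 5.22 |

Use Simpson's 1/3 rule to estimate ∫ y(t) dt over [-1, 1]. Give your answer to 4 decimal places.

8.9567

h = 0.5, n = 4.
(h/3)·[y₀ + 4y₁ + 2y₂ + 4y₃ + y₄] = 0.166667·(53.74) = 8.9567.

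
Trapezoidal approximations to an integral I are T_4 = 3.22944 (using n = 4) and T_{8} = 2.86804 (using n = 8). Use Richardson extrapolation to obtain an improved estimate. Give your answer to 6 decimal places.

2.747573

R = (4·T_{8} − T_4) / 3 = (4·2.86804 − 3.22944)/3 = (8.24272)/3 = 2.747573.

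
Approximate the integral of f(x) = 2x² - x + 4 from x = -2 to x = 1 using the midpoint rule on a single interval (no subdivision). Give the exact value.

M = (b−a)·f(-0.5) = 3·(5) = 15.

15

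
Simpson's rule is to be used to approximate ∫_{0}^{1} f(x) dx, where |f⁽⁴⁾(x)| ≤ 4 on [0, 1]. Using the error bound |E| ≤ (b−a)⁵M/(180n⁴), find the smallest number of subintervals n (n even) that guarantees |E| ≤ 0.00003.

6

Need 4/(180n⁴) ≤ 0.00003.
n⁴ ≥ 4/(180·0.00003) = 740.741 ⇒ n ≥ 5.2169, so the smallest even n is 6. (n must be even for Simpson's rule.)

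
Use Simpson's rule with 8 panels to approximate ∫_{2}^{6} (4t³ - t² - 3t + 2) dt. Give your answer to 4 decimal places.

h = (6 − 2)/8 = 0.5.
Nodes t₀,…,t₈ = 2, 2.5, 3, 3.5, 4, 4.5, 5, 5.5, 6.
f(t) = 4t³ - t² - 3t + 2: f₀=24, f₁=50.75, f₂=92, f₃=150.75, f₄=230, f₅=332.75, f₆=462, f₇=620.75, f₈=812.
(h/3)·[f₀ + 4f₁ + 2f₂ + 4f₃ + 2f₄ + 4f₅ + 2f₆ + 4f₇ + f₈] = 0.166667·(7024) = 1170.6667.

1170.6667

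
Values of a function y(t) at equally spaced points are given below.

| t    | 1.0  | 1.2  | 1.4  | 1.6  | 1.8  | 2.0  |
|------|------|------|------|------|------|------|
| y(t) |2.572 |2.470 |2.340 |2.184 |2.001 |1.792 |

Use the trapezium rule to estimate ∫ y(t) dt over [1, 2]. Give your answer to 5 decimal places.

h = 0.2, n = 5.
(h/2)·[y₀ + 2y₁ + 2y₂ + 2y₃ + 2y₄ + y₅] = 0.1·(22.354) = 2.23540.

2.23540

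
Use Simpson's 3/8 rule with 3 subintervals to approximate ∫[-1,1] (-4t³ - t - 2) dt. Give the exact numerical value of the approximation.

h = (1 − (-1))/3 = 0.666667.
Nodes t₀,…,t₃ = -1, -0.333333, 0.333333, 1.
f(t) = -4t³ - t - 2: f₀=3, f₁=-1.518519, f₂=-2.481481, f₃=-7.
(3h/8)·[f₀ + 3f₁ + 3f₂ + f₃] = 0.25·(-16) = -4.

-4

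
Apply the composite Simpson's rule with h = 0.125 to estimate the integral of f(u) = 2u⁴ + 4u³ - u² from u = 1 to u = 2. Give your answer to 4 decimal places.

h = (2 − 1)/8 = 0.125.
Nodes u₀,…,u₈ = 1, 1.125, 1.25, 1.375, 1.5, 1.625, 1.75, 1.875, 2.
f(u) = 2u⁴ + 4u³ - u²: f₀=5, f₁=7.63330078125, f₂=11.1328125, f₃=15.65673828125, f₄=21.375, f₅=28.46923828125, f₆=37.1328125, f₇=47.57080078125, f₈=60.
(h/3)·[f₀ + 4f₁ + 2f₂ + 4f₃ + 2f₄ + 4f₅ + 2f₆ + 4f₇ + f₈] = 0.041667·(601.6015625) = 25.0667.

25.0667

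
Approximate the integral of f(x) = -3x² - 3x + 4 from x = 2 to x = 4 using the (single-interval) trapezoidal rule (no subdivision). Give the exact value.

T = (b−a)/2 · [f(2) + f(4)] = 1·[(-14) + (-56)] = -70.

-70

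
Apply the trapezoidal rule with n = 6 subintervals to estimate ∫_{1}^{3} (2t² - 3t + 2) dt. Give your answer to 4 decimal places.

h = (3 − 1)/6 = 0.333333.
Nodes t₀,…,t₆ = 1, 1.333333, 1.666667, 2, 2.333333, 2.666667, 3.
f(t) = 2t² - 3t + 2: f₀=1, f₁=1.555556, f₂=2.555556, f₃=4, f₄=5.888889, f₅=8.222222, f₆=11.
(h/2)·[f₀ + 2f₁ + 2f₂ + 2f₃ + 2f₄ + 2f₅ + f₆] = 0.166667·(56.444444) = 9.4074.

9.4074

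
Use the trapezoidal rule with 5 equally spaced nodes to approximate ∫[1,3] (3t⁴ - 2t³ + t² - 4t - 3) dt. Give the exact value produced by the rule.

97.4375

h = (3 − 1)/4 = 0.5.
Nodes t₀,…,t₄ = 1, 1.5, 2, 2.5, 3.
f(t) = 3t⁴ - 2t³ + t² - 4t - 3: f₀=-5, f₁=1.6875, f₂=25, f₃=79.1875, f₄=183.
(h/2)·[f₀ + 2f₁ + 2f₂ + 2f₃ + f₄] = 0.25·(389.75) = 97.4375.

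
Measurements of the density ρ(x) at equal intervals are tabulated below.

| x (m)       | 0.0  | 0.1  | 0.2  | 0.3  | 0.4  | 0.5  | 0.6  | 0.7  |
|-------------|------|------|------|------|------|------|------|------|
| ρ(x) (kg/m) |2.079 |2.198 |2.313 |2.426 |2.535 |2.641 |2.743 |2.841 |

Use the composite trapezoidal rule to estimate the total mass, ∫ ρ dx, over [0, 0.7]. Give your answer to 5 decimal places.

1.73160

h = 0.1, n = 7.
(h/2)·[y₀ + 2y₁ + 2y₂ + 2y₃ + 2y₄ + 2y₅ + 2y₆ + y₇] = 0.05·(34.632) = 1.73160.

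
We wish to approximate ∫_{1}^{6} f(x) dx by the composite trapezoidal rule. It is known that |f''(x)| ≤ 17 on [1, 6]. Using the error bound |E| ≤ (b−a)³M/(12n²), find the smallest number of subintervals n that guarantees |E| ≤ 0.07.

51

Need 2125/(12n²) ≤ 0.07.
n² ≥ 2125/(12·0.07) = 2529.76 ⇒ n ≥ 50.2967, so the smallest n is 51.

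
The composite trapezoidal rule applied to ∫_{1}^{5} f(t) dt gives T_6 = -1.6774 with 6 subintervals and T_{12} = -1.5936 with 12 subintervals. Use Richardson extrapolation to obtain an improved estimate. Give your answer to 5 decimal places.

-1.56567

R = (4·T_{12} − T_6) / 3 = (4·(-1.5936) − (-1.6774))/3 = (-4.6970)/3 = -1.56567.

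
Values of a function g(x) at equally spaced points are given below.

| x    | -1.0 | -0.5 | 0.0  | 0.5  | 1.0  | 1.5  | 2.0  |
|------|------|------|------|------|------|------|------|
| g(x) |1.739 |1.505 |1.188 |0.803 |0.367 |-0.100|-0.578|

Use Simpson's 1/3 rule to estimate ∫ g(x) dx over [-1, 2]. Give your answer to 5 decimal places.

2.18383

h = 0.5, n = 6.
(h/3)·[y₀ + 4y₁ + 2y₂ + 4y₃ + 2y₄ + 4y₅ + y₆] = 0.166667·(13.103) = 2.18383.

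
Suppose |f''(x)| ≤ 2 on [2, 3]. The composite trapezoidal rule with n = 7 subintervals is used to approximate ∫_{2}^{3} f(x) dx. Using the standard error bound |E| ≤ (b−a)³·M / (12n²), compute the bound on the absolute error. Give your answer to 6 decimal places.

0.003401

|E| ≤ (1)³·2 / (12·7²) = 2/588 = 0.003401.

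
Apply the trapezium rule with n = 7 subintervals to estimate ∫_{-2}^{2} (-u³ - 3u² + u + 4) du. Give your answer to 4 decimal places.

-0.6531

h = (2 − (-2))/7 = 0.571429.
Nodes u₀,…,u₇ = -2, -1.428571, -0.857143, -0.285714, 0.285714, 0.857143, 1.428571, 2.
f(u) = -u³ - 3u² + u + 4: f₀=-2, f₁=-0.635569, f₂=1.568513, f₃=3.492711, f₄=4.017493, f₅=2.023324, f₆=-3.609329, f₇=-14.
(h/2)·[f₀ + 2f₁ + 2f₂ + 2f₃ + 2f₄ + 2f₅ + 2f₆ + f₇] = 0.285714·(-2.285714) = -0.6531.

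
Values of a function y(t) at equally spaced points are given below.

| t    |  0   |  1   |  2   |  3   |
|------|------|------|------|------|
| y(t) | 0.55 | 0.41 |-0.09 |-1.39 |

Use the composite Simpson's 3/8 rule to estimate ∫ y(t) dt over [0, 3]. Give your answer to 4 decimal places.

0.0450

h = 1, n = 3.
(3h/8)·[y₀ + 3y₁ + 3y₂ + y₃] = 0.375·(0.12) = 0.0450.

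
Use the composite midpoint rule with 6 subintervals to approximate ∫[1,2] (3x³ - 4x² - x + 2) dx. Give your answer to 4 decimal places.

h = (2 − 1)/6 = 0.166667.
Midpoints m₁,…,m₆ = 1.083333, 1.25, 1.416667, 1.583333, 1.75, 1.916667.
f(m₁)=0.036458, f(m₂)=0.359375, f(m₃)=1.085069, f(m₄)=2.296875, f(m₅)=4.078125, f(m₆)=6.512153.
h·[f(m₁) + f(m₂) + f(m₃) + f(m₄) + f(m₅) + f(m₆)] = 0.166667·(14.368056) = 2.3947.

2.3947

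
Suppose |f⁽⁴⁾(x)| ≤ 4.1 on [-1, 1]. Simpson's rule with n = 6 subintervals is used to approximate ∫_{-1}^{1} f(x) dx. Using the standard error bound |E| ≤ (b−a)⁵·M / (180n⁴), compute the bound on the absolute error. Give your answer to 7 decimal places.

0.0005624

|E| ≤ (2)⁵·4.1 / (180·6⁴) = 131.2/233280 = 0.0005624.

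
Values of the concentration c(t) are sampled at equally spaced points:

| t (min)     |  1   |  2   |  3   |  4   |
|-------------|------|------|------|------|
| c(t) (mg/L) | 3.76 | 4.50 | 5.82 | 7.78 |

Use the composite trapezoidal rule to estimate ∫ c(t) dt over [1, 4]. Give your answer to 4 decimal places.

16.0900

h = 1, n = 3.
(h/2)·[y₀ + 2y₁ + 2y₂ + y₃] = 0.5·(32.18) = 16.0900.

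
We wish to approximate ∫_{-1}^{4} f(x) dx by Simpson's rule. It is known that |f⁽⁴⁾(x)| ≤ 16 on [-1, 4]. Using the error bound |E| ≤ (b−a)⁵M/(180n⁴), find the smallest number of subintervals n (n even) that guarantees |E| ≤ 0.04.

Need 50000/(180n⁴) ≤ 0.04.
n⁴ ≥ 50000/(180·0.04) = 6944.44 ⇒ n ≥ 9.1287, so the smallest even n is 10. (n must be even for Simpson's rule.)

10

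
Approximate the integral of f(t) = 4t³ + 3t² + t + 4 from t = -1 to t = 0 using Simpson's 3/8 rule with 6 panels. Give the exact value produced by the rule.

h = (0 − (-1))/6 = 0.166667.
Nodes t₀,…,t₆ = -1, -0.833333, -0.666667, -0.5, -0.333333, -0.166667, 0.
f(t) = 4t³ + 3t² + t + 4: f₀=2, f₁=2.935185, f₂=3.481481, f₃=3.75, f₄=3.851852, f₅=3.898148, f₆=4.
(3h/8)·[f₀ + 3f₁ + 3f₂ + 2f₃ + 3f₄ + 3f₅ + f₆] = 0.0625·(56) = 3.5.

3.5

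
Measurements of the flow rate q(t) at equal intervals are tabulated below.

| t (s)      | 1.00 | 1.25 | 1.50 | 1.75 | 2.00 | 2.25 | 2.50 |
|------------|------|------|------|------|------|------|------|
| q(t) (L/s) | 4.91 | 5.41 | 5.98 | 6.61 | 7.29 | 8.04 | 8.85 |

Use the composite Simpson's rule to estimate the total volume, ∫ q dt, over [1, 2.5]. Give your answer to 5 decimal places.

h = 0.25, n = 6.
(h/3)·[y₀ + 4y₁ + 2y₂ + 4y₃ + 2y₄ + 4y₅ + y₆] = 0.083333·(120.54) = 10.04500.

10.04500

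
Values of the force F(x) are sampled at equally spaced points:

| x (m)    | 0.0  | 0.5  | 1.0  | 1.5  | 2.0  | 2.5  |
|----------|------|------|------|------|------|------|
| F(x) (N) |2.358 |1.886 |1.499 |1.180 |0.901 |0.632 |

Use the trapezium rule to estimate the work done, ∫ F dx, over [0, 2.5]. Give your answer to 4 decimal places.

3.4805

h = 0.5, n = 5.
(h/2)·[y₀ + 2y₁ + 2y₂ + 2y₃ + 2y₄ + y₅] = 0.25·(13.922) = 3.4805.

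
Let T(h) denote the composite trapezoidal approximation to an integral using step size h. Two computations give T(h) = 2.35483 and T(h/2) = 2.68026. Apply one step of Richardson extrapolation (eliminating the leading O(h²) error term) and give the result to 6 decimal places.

2.788737

R = (4·T(h/2) − T(h)) / 3 = (4·2.68026 − 2.35483)/3 = (8.36621)/3 = 2.788737.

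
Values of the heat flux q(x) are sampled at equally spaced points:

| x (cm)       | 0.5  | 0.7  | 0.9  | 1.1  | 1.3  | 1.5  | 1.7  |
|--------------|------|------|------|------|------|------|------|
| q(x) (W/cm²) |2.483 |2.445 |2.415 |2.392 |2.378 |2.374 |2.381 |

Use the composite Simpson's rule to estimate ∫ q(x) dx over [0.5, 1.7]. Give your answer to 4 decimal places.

h = 0.2, n = 6.
(h/3)·[y₀ + 4y₁ + 2y₂ + 4y₃ + 2y₄ + 4y₅ + y₆] = 0.066667·(43.294) = 2.8863.

2.8863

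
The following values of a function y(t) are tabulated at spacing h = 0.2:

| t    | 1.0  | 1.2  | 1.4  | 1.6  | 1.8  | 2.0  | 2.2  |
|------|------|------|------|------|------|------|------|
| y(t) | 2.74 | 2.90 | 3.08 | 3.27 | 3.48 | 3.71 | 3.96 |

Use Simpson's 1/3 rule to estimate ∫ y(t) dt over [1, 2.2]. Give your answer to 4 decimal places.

h = 0.2, n = 6.
(h/3)·[y₀ + 4y₁ + 2y₂ + 4y₃ + 2y₄ + 4y₅ + y₆] = 0.066667·(59.34) = 3.9560.

3.9560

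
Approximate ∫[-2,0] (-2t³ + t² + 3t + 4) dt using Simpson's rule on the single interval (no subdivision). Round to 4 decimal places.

S = (b−a)/6 · [f(-2) + 4f(-1) + f(0)] = 0.333333·[18 + 4·4 + 4] = 12.6667.

12.6667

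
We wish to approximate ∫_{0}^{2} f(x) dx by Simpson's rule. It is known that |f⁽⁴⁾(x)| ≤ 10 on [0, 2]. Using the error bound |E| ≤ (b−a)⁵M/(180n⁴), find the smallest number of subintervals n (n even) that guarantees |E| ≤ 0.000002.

Need 320/(180n⁴) ≤ 0.000002.
n⁴ ≥ 320/(180·0.000002) = 888889 ⇒ n ≥ 30.7052, so the smallest even n is 32. (n must be even for Simpson's rule.)

32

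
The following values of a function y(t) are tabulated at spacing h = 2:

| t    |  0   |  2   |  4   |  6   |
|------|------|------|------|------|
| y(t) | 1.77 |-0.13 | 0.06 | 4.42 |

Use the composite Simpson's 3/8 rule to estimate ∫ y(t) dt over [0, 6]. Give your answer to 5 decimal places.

4.48500

h = 2, n = 3.
(3h/8)·[y₀ + 3y₁ + 3y₂ + y₃] = 0.75·(5.98) = 4.48500.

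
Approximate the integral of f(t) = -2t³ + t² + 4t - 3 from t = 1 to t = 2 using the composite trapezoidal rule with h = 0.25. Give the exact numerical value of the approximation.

h = (2 − 1)/4 = 0.25.
Nodes t₀,…,t₄ = 1, 1.25, 1.5, 1.75, 2.
f(t) = -2t³ + t² + 4t - 3: f₀=0, f₁=-0.34375, f₂=-1.5, f₃=-3.65625, f₄=-7.
(h/2)·[f₀ + 2f₁ + 2f₂ + 2f₃ + f₄] = 0.125·(-18) = -2.25.

-2.25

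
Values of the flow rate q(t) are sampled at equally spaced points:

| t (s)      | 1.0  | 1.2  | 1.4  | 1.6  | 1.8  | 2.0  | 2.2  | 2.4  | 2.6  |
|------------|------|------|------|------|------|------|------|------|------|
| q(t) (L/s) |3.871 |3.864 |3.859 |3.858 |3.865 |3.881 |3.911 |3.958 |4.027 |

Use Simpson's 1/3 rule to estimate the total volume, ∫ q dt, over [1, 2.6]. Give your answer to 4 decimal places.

6.2275

h = 0.2, n = 8.
(h/3)·[y₀ + 4y₁ + 2y₂ + 4y₃ + 2y₄ + 4y₅ + 2y₆ + 4y₇ + y₈] = 0.066667·(93.412) = 6.2275.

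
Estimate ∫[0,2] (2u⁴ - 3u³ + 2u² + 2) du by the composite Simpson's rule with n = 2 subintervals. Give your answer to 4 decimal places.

10.6667

h = (2 − 0)/2 = 1.
Nodes u₀,…,u₂ = 0, 1, 2.
f(u) = 2u⁴ - 3u³ + 2u² + 2: f₀=2, f₁=3, f₂=18.
(h/3)·[f₀ + 4f₁ + f₂] = 0.333333·(32) = 10.6667.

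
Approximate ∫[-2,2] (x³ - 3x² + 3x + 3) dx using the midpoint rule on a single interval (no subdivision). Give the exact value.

12

M = (b−a)·f(0) = 4·(3) = 12.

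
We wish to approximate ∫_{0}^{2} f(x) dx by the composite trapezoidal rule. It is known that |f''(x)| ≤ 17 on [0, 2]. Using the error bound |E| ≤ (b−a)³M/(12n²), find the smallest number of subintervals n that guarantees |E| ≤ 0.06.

14

Need 136/(12n²) ≤ 0.06.
n² ≥ 136/(12·0.06) = 188.889 ⇒ n ≥ 13.7437, so the smallest n is 14.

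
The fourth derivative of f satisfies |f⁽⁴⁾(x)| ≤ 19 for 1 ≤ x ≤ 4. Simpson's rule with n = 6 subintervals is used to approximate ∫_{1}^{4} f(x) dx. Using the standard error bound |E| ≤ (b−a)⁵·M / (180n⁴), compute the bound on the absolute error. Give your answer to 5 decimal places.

|E| ≤ (3)⁵·19 / (180·6⁴) = 4617/233280 = 0.01979.

0.01979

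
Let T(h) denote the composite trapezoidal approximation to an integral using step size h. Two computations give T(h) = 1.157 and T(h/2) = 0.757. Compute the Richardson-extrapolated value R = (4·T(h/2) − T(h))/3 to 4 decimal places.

0.6237

R = (4·T(h/2) − T(h)) / 3 = (4·0.757 − 1.157)/3 = (1.871)/3 = 0.6237.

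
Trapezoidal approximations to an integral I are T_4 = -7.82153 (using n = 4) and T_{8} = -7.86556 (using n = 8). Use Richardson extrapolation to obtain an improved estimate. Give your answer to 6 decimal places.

-7.880237

R = (4·T_{8} − T_4) / 3 = (4·(-7.86556) − (-7.82153))/3 = (-23.64071)/3 = -7.880237.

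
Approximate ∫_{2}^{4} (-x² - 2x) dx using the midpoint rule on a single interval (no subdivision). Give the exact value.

-30

M = (b−a)·f(3) = 2·(-15) = -30.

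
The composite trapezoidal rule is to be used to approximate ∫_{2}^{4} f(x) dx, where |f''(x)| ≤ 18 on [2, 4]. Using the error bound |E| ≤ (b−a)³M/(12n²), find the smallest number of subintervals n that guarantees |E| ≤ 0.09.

Need 144/(12n²) ≤ 0.09.
n² ≥ 144/(12·0.09) = 133.333 ⇒ n ≥ 11.5470, so the smallest n is 12.

12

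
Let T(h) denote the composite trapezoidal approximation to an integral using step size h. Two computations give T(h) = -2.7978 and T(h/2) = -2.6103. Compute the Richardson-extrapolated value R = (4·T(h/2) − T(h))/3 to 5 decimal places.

R = (4·T(h/2) − T(h)) / 3 = (4·(-2.6103) − (-2.7978))/3 = (-7.6434)/3 = -2.54780.

-2.54780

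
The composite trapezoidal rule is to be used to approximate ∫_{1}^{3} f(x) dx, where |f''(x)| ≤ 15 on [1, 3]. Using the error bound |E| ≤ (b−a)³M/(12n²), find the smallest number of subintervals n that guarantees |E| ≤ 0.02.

Need 120/(12n²) ≤ 0.02.
n² ≥ 120/(12·0.02) = 500 ⇒ n ≥ 22.3607, so the smallest n is 23.

23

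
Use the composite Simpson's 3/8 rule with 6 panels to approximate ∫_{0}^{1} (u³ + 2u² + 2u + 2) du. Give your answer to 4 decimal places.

3.9167

h = (1 − 0)/6 = 0.166667.
Nodes u₀,…,u₆ = 0, 0.166667, 0.333333, 0.5, 0.666667, 0.833333, 1.
f(u) = u³ + 2u² + 2u + 2: f₀=2, f₁=2.393519, f₂=2.925926, f₃=3.625, f₄=4.518519, f₅=5.634259, f₆=7.
(3h/8)·[f₀ + 3f₁ + 3f₂ + 2f₃ + 3f₄ + 3f₅ + f₆] = 0.0625·(62.666667) = 3.9167.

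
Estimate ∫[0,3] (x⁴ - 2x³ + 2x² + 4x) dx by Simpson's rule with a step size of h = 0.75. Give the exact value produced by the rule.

44.2265625

h = (3 − 0)/4 = 0.75.
Nodes x₀,…,x₄ = 0, 0.75, 1.5, 2.25, 3.
f(x) = x⁴ - 2x³ + 2x² + 4x: f₀=0, f₁=3.59765625, f₂=8.8125, f₃=21.97265625, f₄=57.
(h/3)·[f₀ + 4f₁ + 2f₂ + 4f₃ + f₄] = 0.25·(176.90625) = 44.2265625.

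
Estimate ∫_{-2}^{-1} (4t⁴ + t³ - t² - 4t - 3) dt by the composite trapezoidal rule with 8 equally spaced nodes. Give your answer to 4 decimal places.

h = (-1 − (-2))/7 = 0.142857.
Nodes t₀,…,t₇ = -2, -1.857143, -1.714286, -1.571429, -1.428571, -1.285714, -1.142857, -1.
f(t) = 4t⁴ + t³ - t² - 4t - 3: f₀=57, f₁=42.156185, f₂=30.426072, f₃=21.327364, f₄=14.417743, f₅=9.294877, f₆=5.596418, f₇=3.
(h/2)·[f₀ + 2f₁ + 2f₂ + 2f₃ + 2f₄ + 2f₅ + 2f₆ + f₇] = 0.071429·(306.437318) = 21.8884.

21.8884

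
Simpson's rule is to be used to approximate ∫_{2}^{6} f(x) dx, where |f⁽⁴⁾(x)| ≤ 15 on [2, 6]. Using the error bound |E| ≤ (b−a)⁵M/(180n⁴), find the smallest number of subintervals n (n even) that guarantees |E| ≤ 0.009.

Need 15360/(180n⁴) ≤ 0.009.
n⁴ ≥ 15360/(180·0.009) = 9481.48 ⇒ n ≥ 9.8678, so the smallest even n is 10. (n must be even for Simpson's rule.)

10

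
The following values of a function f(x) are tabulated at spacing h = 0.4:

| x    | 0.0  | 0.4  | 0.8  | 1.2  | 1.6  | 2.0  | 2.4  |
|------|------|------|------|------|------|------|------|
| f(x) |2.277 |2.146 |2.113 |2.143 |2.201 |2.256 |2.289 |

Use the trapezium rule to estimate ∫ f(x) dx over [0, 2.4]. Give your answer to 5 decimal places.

h = 0.4, n = 6.
(h/2)·[y₀ + 2y₁ + 2y₂ + 2y₃ + 2y₄ + 2y₅ + y₆] = 0.2·(26.284) = 5.25680.

5.25680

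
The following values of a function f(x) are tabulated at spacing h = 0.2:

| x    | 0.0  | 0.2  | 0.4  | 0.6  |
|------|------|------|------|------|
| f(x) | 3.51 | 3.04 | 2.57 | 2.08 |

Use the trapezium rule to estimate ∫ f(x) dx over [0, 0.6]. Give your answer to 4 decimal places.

1.6810

h = 0.2, n = 3.
(h/2)·[y₀ + 2y₁ + 2y₂ + y₃] = 0.1·(16.81) = 1.6810.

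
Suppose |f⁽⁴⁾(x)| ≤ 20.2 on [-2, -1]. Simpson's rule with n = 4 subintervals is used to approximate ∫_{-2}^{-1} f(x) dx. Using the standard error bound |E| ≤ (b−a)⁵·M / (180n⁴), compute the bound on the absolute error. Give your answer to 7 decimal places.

|E| ≤ (1)⁵·20.2 / (180·4⁴) = 20.2/46080 = 0.0004384.

0.0004384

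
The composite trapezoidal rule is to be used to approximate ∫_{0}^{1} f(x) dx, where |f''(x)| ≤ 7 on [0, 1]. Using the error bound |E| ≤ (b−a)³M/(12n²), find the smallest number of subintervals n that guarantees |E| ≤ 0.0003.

45

Need 7/(12n²) ≤ 0.0003.
n² ≥ 7/(12·0.0003) = 1944.44 ⇒ n ≥ 44.0959, so the smallest n is 45.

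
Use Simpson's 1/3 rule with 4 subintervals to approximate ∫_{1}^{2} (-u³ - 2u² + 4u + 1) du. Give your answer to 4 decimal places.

h = (2 − 1)/4 = 0.25.
Nodes u₀,…,u₄ = 1, 1.25, 1.5, 1.75, 2.
f(u) = -u³ - 2u² + 4u + 1: f₀=2, f₁=0.921875, f₂=-0.875, f₃=-3.484375, f₄=-7.
(h/3)·[f₀ + 4f₁ + 2f₂ + 4f₃ + f₄] = 0.083333·(-17) = -1.4167.

-1.4167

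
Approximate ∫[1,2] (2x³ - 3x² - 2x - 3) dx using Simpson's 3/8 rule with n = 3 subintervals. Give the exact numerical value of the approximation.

-5.5

h = (2 − 1)/3 = 0.333333.
Nodes x₀,…,x₃ = 1, 1.333333, 1.666667, 2.
f(x) = 2x³ - 3x² - 2x - 3: f₀=-6, f₁=-6.259259, f₂=-5.407407, f₃=-3.
(3h/8)·[f₀ + 3f₁ + 3f₂ + f₃] = 0.125·(-44) = -5.5.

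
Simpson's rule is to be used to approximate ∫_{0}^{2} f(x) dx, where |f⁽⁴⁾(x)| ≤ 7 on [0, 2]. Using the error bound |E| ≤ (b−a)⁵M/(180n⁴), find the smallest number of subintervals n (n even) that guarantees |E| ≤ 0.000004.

Need 224/(180n⁴) ≤ 0.000004.
n⁴ ≥ 224/(180·0.000004) = 311111 ⇒ n ≥ 23.6172, so the smallest even n is 24. (n must be even for Simpson's rule.)

24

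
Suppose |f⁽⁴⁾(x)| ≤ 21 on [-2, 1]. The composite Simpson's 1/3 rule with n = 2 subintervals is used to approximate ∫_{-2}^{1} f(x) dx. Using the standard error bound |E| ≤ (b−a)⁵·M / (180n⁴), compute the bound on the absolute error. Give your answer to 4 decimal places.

|E| ≤ (3)⁵·21 / (180·2⁴) = 5103/2880 = 1.7719.

1.7719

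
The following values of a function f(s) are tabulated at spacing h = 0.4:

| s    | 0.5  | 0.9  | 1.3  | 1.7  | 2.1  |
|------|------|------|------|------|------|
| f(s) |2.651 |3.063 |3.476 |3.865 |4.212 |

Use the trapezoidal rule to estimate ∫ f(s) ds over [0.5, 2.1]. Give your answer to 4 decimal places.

h = 0.4, n = 4.
(h/2)·[y₀ + 2y₁ + 2y₂ + 2y₃ + y₄] = 0.2·(27.671) = 5.5342.

5.5342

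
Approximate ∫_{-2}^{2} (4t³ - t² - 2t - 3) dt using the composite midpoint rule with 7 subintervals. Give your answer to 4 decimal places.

h = (2 − (-2))/7 = 0.571429.
Midpoints m₁,…,m₇ = -1.714286, -1.142857, -0.571429, 0, 0.571429, 1.142857, 1.714286.
f(m₁)=-22.661808, f(m₂)=-7.991254, f(m₃)=-2.930029, f(m₄)=-3, f(m₅)=-3.723032, f(m₆)=-0.620991, f(m₇)=10.784257.
h·[f(m₁) + f(m₂) + f(m₃) + f(m₄) + f(m₅) + f(m₆) + f(m₇)] = 0.571429·(-30.142857) = -17.2245.

-17.2245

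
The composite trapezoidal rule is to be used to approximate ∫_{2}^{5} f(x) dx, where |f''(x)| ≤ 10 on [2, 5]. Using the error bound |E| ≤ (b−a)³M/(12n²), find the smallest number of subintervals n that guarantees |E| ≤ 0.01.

48

Need 270/(12n²) ≤ 0.01.
n² ≥ 270/(12·0.01) = 2250 ⇒ n ≥ 47.4342, so the smallest n is 48.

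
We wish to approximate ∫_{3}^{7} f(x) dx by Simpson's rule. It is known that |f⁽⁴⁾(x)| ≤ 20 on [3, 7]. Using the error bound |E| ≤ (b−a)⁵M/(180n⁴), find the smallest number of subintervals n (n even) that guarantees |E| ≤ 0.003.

Need 20480/(180n⁴) ≤ 0.003.
n⁴ ≥ 20480/(180·0.003) = 37925.9 ⇒ n ≥ 13.9551, so the smallest even n is 14. (n must be even for Simpson's rule.)

14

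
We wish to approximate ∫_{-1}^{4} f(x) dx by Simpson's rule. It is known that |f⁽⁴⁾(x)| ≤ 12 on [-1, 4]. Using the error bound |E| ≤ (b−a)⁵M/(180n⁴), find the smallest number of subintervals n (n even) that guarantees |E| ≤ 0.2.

6

Need 37500/(180n⁴) ≤ 0.2.
n⁴ ≥ 37500/(180·0.2) = 1041.67 ⇒ n ≥ 5.6811, so the smallest even n is 6. (n must be even for Simpson's rule.)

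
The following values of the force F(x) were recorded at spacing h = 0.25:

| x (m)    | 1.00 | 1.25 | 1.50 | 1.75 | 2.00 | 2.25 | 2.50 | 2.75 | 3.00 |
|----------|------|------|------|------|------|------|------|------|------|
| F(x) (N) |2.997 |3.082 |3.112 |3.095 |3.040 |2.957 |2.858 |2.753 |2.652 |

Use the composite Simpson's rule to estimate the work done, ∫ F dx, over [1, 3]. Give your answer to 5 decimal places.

5.93475

h = 0.25, n = 8.
(h/3)·[y₀ + 4y₁ + 2y₂ + 4y₃ + 2y₄ + 4y₅ + 2y₆ + 4y₇ + y₈] = 0.083333·(71.217) = 5.93475.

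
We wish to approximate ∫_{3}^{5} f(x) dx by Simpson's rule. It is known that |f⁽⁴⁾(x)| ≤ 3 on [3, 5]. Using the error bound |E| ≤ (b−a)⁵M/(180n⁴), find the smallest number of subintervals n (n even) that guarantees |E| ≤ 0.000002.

24

Need 96/(180n⁴) ≤ 0.000002.
n⁴ ≥ 96/(180·0.000002) = 266667 ⇒ n ≥ 22.7244, so the smallest even n is 24. (n must be even for Simpson's rule.)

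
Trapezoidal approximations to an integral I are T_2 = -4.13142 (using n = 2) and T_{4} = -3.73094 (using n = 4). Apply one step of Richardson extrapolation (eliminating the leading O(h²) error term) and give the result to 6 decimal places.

-3.597447

R = (4·T_{4} − T_2) / 3 = (4·(-3.73094) − (-4.13142))/3 = (-10.79234)/3 = -3.597447.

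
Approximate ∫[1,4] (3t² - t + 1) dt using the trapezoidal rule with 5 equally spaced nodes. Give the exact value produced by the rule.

h = (4 − 1)/4 = 0.75.
Nodes t₀,…,t₄ = 1, 1.75, 2.5, 3.25, 4.
f(t) = 3t² - t + 1: f₀=3, f₁=8.4375, f₂=17.25, f₃=29.4375, f₄=45.
(h/2)·[f₀ + 2f₁ + 2f₂ + 2f₃ + f₄] = 0.375·(158.25) = 59.34375.

59.34375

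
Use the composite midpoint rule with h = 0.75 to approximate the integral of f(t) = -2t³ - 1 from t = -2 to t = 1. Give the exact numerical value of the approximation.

4.078125

h = (1 − (-2))/4 = 0.75.
Midpoints m₁,…,m₄ = -1.625, -0.875, -0.125, 0.625.
f(m₁)=7.58203125, f(m₂)=0.33984375, f(m₃)=-0.99609375, f(m₄)=-1.48828125.
h·[f(m₁) + f(m₂) + f(m₃) + f(m₄)] = 0.75·(5.4375) = 4.078125.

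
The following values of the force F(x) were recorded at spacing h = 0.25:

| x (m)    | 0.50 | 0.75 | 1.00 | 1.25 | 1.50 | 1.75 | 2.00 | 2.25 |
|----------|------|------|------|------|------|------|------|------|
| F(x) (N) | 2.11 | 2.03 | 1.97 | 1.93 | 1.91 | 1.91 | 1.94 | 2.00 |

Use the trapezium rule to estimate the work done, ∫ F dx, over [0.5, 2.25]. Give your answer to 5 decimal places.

h = 0.25, n = 7.
(h/2)·[y₀ + 2y₁ + 2y₂ + 2y₃ + 2y₄ + 2y₅ + 2y₆ + y₇] = 0.125·(27.49) = 3.43625.

3.43625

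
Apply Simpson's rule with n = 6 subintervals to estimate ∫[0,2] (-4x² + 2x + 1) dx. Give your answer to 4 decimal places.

h = (2 − 0)/6 = 0.333333.
Nodes x₀,…,x₆ = 0, 0.333333, 0.666667, 1, 1.333333, 1.666667, 2.
f(x) = -4x² + 2x + 1: f₀=1, f₁=1.222222, f₂=0.555556, f₃=-1, f₄=-3.444444, f₅=-6.777778, f₆=-11.
(h/3)·[f₀ + 4f₁ + 2f₂ + 4f₃ + 2f₄ + 4f₅ + f₆] = 0.111111·(-42) = -4.6667.

-4.6667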